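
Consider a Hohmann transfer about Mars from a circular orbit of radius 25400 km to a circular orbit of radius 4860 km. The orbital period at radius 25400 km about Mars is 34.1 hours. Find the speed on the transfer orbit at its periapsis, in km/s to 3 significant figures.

v = 3.85 km/s

From Kepler's third law T² = 4π²r³/μ at r = 25400 km, T = 34.1 hours = 34.1 × 3600 s = 1.2276×10^5 s: μ = 4π²r³/T² = 42928.6 km³/s².
Transfer-ellipse semi-major axis a_t = (r₁ + r₂)/2 = (25400 + 4860)/2 = 15130 km.
At periapsis, r = 4860 km.
Applying v² = μ(2/r − 1/a_t): v = 3.851 km/s.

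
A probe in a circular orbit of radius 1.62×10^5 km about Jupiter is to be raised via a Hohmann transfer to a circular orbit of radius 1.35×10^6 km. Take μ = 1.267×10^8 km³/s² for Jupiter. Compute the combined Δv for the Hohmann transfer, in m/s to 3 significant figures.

The Hohmann ellipse has a_t = (r₁ + r₂)/2 = 7.560×10^5 km.
Circular speed at r₁: v₁ = √(μ/r₁) = √(1.267×10^8/1.620×10^5) = 27.966 km/s.
On the transfer ellipse at r₁, vis-viva equation gives v_p = √[μ(2/r₁ − 1/a_t)] = 37.371 km/s.
First burn Δv₁ = |v_p − v₁| = 9.405 km/s.
At r₂, v₂ = √(μ/r₂) = 9.688 km/s.
Transfer-orbit speed at r₂: v_a = √[μ(2/r₂ − 1/a_t)] = 4.485 km/s.
Second burn Δv₂ = |v₂ − v_a| = 5.203 km/s.
Δv = Δv₁ + Δv₂ = 9.405 + 5.203 = 14.61 km/s.

Δv = 14600 m/s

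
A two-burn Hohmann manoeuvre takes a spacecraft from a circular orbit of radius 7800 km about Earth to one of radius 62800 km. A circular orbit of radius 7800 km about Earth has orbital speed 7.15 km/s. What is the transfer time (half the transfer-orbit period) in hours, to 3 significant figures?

t = 9.17 hours

From the circular-orbit relation v² = μ/r at r = 7800 km: μ = v²r = (7.15)² × 7800 = 3.98756×10^5 km³/s².
The Hohmann ellipse has a_t = (r₁ + r₂)/2 = 35300 km.
Half the transfer-orbit period gives t = π√(a_t³/μ) = 33000 s.
Converting: 33000 s ÷ 3600 s/hour = 9.17 hours.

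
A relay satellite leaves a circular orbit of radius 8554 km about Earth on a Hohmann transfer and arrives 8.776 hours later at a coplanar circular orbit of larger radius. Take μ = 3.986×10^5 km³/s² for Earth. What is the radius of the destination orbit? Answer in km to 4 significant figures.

Transfer time t = 8.776 hours = 31593.6 s, and t = π√(a_t³/μ).
So a_t = (μ t²/π²)^(1/3) = (3.986×10^5 × (31593.6)² / π²)^(1/3) = 34288 km.
Since a_t = (r₁ + r₂)/2, r₂ = 2a_t − r₁ = 2×34288 − 8554 = 60022 km.

r₂ = 60020 km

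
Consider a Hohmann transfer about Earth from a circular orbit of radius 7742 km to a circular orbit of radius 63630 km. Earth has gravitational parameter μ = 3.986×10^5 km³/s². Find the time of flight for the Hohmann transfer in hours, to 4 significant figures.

t = 9.318 hours

Semi-major axis of the transfer orbit: a_t = (7742 + 63630)/2 = 35686 km.
By Kepler's third law the transfer-orbit period is T = 2π√(a_t³/μ), so t = T/2 = 33545 s.
Converting: 33545 s ÷ 3600 s/hour = 9.318 hours.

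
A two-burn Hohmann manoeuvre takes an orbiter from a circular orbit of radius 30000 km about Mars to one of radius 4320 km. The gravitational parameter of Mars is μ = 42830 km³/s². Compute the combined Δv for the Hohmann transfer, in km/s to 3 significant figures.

The Hohmann ellipse has a_t = (r₁ + r₂)/2 = 17160 km.
At r₁ the circular-orbit speed is v₁ = √(μ/r₁) = 1.19485 km/s.
On the transfer ellipse at r₁, vis-viva gives v_a = √[μ(2/r₁ − 1/a_t)] = 0.599510 km/s.
First burn Δv₁ = |v_a − v₁| = 0.5953 km/s.
Circular speed at r₂: v₂ = √(μ/r₂) = 3.1487 km/s.
Transfer-orbit speed at r₂: v_p = √[μ(2/r₂ − 1/a_t)] = 4.1633 km/s.
Second burn Δv₂ = |v₂ − v_p| = 1.015 km/s.
Δv = Δv₁ + Δv₂ = 0.5953 + 1.015 = 1.610 km/s.

Δv = 1.61 km/s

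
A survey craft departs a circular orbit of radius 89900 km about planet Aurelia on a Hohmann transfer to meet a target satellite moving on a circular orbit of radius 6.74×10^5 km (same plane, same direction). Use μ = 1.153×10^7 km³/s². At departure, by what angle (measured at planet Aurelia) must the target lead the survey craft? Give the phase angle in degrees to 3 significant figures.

The Hohmann ellipse has a_t = (r₁ + r₂)/2 = 3.8195×10^5 km.
The half-period of the transfer ellipse is t = π√(a_t³/μ) = 2.1840×10^5 s.
The target's mean motion on its circular orbit is ω₂ = √(μ/r₂³) = 6.1366×10^-6 rad/s.
Angle swept by the target during transfer: ω₂·t = 1.3402 rad = 76.79°.
The survey craft traverses 180° on the transfer ellipse, so the target must lead by 180° − 76.79° = 103°.

φ = 103°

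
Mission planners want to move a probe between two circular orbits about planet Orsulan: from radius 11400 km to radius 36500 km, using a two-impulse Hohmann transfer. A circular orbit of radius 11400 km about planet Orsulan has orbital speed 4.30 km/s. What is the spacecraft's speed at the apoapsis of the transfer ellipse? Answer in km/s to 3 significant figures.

v = 1.66 km/s

From the circular-orbit relation v² = μ/r at r = 11400 km: μ = v²r = (4.30)² × 11400 = 2.10786×10^5 km³/s².
Transfer-ellipse semi-major axis a_t = (r₁ + r₂)/2 = (11400 + 36500)/2 = 23950 km.
The apoapsis of the transfer ellipse is at r = 36500 km.
From the vis-viva equation, v = √[μ(2/r − 1/a_t)] = 1.658 km/s.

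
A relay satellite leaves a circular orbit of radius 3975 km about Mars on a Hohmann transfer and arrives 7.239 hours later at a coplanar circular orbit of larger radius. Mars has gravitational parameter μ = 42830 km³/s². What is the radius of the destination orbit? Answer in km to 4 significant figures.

r₂ = 24700 km

Transfer time t = 7.239 hours = 26060.4 s, and t = π√(a_t³/μ).
So a_t = (μ t²/π²)^(1/3) = (42830 × (26060.4)² / π²)^(1/3) = 14337 km.
Since a_t = (r₁ + r₂)/2, r₂ = 2a_t − r₁ = 2×14337 − 3975 = 24699 km.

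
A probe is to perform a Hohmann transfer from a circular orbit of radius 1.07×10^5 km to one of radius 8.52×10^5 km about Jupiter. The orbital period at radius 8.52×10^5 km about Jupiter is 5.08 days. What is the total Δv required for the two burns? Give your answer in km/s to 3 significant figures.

From Kepler's third law T² = 4π²r³/μ at r = 8.52×10^5 km, T = 5.08 days = 5.08 × 86400 s = 4.38912×10^5 s: μ = 4π²r³/T² = 1.26743×10^8 km³/s².
Transfer-ellipse semi-major axis a_t = (r₁ + r₂)/2 = (1.070×10^5 + 8.520×10^5)/2 = 4.795×10^5 km.
At r₁ the circular-orbit speed is v₁ = √(μ/r₁) = 34.42 km/s.
Transfer-orbit speed at r₁ (vis-viva): v_p = √[μ(2/r₁ − 1/a_t)] = 45.88 km/s.
First burn Δv₁ = |v_p − v₁| = 11.460 km/s.
Circular speed at r₂: v₂ = √(μ/r₂) = 12.19669 km/s.
Transfer-orbit speed at r₂: v_a = √[μ(2/r₂ − 1/a_t)] = 5.761553 km/s.
Second burn Δv₂ = |v₂ − v_a| = 6.4351 km/s.
Δv = Δv₁ + Δv₂ = 11.460 + 6.4351 = 17.90 km/s.

Δv = 17.9 km/s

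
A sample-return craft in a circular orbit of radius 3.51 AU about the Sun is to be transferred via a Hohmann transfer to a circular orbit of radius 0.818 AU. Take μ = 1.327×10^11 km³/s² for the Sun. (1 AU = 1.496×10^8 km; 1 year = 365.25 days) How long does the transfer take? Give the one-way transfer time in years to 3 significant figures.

In km: r₁ = 3.51 × 1.496×10^8 = 5.25096×10^8 km; r₂ = 0.818 × 1.496×10^8 = 1.223728×10^8 km.
Semi-major axis of the transfer orbit: a_t = (5.25096×10^8 + 1.223728×10^8)/2 = 3.237344×10^8 km.
Half the transfer-orbit period gives t = π√(a_t³/μ) = 5.023×10^7 s.
Converting: 5.023×10^7 s ÷ 3.15576×10^7 s/year (365.25 × 86400) = 1.59 years.

t = 1.59 years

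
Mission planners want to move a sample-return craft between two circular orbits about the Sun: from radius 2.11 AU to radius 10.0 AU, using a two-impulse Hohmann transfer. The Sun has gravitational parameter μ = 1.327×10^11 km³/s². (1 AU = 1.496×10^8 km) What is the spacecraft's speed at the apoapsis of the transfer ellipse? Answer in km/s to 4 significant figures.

In km: r₁ = 2.11 × 1.496×10^8 = 3.15656×10^8 km; r₂ = 10.0 × 1.496×10^8 = 1.496×10^9 km.
The Hohmann ellipse has a_t = (r₁ + r₂)/2 = 9.05828×10^8 km.
At apoapsis, r = 1.496×10^9 km.
Applying v² = μ(2/r − 1/a_t): v = 5.560 km/s.

v = 5.560 km/s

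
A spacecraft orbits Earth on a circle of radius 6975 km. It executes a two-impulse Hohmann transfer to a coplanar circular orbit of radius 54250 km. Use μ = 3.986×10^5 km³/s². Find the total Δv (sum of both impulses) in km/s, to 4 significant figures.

Δv = 3.921 km/s

Semi-major axis of the transfer orbit: a_t = (6975 + 54250)/2 = 30612.5 km.
Circular speed at r₁: v₁ = √(μ/r₁) = √(3.986×10^5/6975) = 7.55956 km/s.
Transfer-orbit speed at r₁ (vis-viva): v_p = √[μ(2/r₁ − 1/a_t)] = 10.0635 km/s.
First burn Δv₁ = |v_p − v₁| = 2.504 km/s.
At r₂, v₂ = √(μ/r₂) = 2.711 km/s.
Transfer-orbit speed at r₂: v_a = √[μ(2/r₂ − 1/a_t)] = 1.294 km/s.
Second burn Δv₂ = |v₂ − v_a| = 1.417 km/s.
Δv = Δv₁ + Δv₂ = 2.504 + 1.417 = 3.921 km/s.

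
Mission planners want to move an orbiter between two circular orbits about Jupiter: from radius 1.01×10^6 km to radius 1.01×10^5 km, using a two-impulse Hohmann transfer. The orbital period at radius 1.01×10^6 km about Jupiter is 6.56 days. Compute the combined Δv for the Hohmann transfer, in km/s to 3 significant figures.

Δv = 18.8 km/s

From Kepler's third law T² = 4π²r³/μ at r = 1.01×10^6 km, T = 6.56 days = 6.56 × 86400 s = 5.66784×10^5 s: μ = 4π²r³/T² = 1.26616×10^8 km³/s².
Semi-major axis of the transfer orbit: a_t = (1.010×10^6 + 1.010×10^5)/2 = 5.555×10^5 km.
Circular speed at r₁: v₁ = √(μ/r₁) = √(1.26616×10^8/1.010×10^6) = 11.1965 km/s.
On the transfer ellipse at r₁, vis-viva gives v_a = √[μ(2/r₁ − 1/a_t)] = 4.77422 km/s.
First burn Δv₁ = |v_a − v₁| = 6.422 km/s.
At r₂, v₂ = √(μ/r₂) = 35.4066 km/s.
Transfer-orbit speed at r₂: v_p = √[μ(2/r₂ − 1/a_t)] = 47.7422 km/s.
Second burn Δv₂ = |v₂ − v_p| = 12.34 km/s.
Total Δv = Δv₁ + Δv₂ = 18.76 km/s.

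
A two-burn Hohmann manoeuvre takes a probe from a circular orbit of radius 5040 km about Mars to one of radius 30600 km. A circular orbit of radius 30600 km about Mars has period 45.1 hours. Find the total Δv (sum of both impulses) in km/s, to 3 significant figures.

From Kepler's third law T² = 4π²r³/μ at r = 30600 km, T = 45.1 hours = 45.1 × 3600 s = 1.6236×10^5 s: μ = 4π²r³/T² = 42910.7 km³/s².
Transfer-ellipse semi-major axis a_t = (r₁ + r₂)/2 = (5040 + 30600)/2 = 17820 km.
Circular speed at r₁: v₁ = √(μ/r₁) = √(42910.7/5040) = 2.9179 km/s.
Transfer-orbit speed at r₁ (vis-viva): v_p = √[μ(2/r₁ − 1/a_t)] = 3.8236 km/s.
First burn Δv₁ = |v_p − v₁| = 0.9057 km/s.
Circular speed at r₂: v₂ = √(μ/r₂) = 1.1842 km/s.
Transfer-orbit speed at r₂: v_a = √[μ(2/r₂ − 1/a_t)] = 0.62977 km/s.
Second burn Δv₂ = |v₂ − v_a| = 0.5544 km/s.
Total Δv = Δv₁ + Δv₂ = 1.460 km/s.

Δv = 1.46 km/s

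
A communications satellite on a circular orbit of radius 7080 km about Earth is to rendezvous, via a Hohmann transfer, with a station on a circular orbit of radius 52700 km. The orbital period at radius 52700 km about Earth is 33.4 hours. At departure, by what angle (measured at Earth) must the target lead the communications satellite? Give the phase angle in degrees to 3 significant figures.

φ = 103°

From Kepler's third law T² = 4π²r³/μ at r = 52700 km, T = 33.4 hours = 33.4 × 3600 s = 1.2024×10^5 s: μ = 4π²r³/T² = 3.99663×10^5 km³/s².
The Hohmann ellipse has a_t = (r₁ + r₂)/2 = 29890 km.
The half-period of the transfer ellipse is t = π√(a_t³/μ) = 25680 s.
The target's mean motion on its circular orbit is ω₂ = √(μ/r₂³) = 5.226×10^-5 rad/s.
Angle swept by the target during transfer: ω₂·t = 1.342 rad = 76.89°.
Arrival is 180° from departure on the ellipse, so φ = 180° − 76.89° = 103°.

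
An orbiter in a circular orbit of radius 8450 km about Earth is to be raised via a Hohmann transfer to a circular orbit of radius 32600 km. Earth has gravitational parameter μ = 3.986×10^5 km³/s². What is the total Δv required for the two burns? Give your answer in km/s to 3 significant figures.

The Hohmann ellipse has a_t = (r₁ + r₂)/2 = 20525 km.
At r₁ the circular-orbit speed is v₁ = √(μ/r₁) = 6.868 km/s.
On the transfer ellipse at r₁, v² = μ(2/r − 1/a) gives v_p = √[μ(2/r₁ − 1/a_t)] = 8.656 km/s.
First burn Δv₁ = |v_p − v₁| = 1.788 km/s.
Circular speed at r₂: v₂ = √(μ/r₂) = 3.497 km/s.
Transfer-orbit speed at r₂: v_a = √[μ(2/r₂ − 1/a_t)] = 2.244 km/s.
Second burn Δv₂ = |v₂ − v_a| = 1.253 km/s.
Δv = Δv₁ + Δv₂ = 1.788 + 1.253 = 3.041 km/s.

Δv = 3.04 km/s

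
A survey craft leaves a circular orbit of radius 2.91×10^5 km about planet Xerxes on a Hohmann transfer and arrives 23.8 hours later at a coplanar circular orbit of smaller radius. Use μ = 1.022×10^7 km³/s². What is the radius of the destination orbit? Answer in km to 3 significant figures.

r₂ = 1.02×10^5 km

Transfer time t = 23.8 hours = 85680 s, and t = π√(a_t³/μ).
So a_t = (μ t²/π²)^(1/3) = (1.022×10^7 × (85680)² / π²)^(1/3) = 1.9662×10^5 km.
Since a_t = (r₁ + r₂)/2, r₂ = 2a_t − r₁ = 2×1.9662×10^5 − 2.910×10^5 = 1.0224×10^5 km.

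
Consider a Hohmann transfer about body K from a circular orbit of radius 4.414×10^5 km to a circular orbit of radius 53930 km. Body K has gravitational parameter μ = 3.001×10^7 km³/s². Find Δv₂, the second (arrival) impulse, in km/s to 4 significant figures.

Δv₂ = 7.903 km/s

Transfer-ellipse semi-major axis a_t = (r₁ + r₂)/2 = (4.414×10^5 + 53930)/2 = 2.47665×10^5 km.
Circular speed at r = 53930 km: v_c = √(μ/r) = 23.589 km/s.
Transfer-orbit speed at the same r (vis-viva, a = a_t): v_t = √[μ(2/r − 1/a_t)] = 31.492 km/s.
Δv₂ = |v_t − v_c| = |31.492 − 23.589| = 7.903 km/s.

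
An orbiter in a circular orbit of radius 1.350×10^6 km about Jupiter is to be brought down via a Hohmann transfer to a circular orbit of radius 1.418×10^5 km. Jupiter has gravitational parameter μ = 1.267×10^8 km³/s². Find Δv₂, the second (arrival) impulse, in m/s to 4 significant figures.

Δv₂ = 10320 m/s

Transfer-ellipse semi-major axis a_t = (r₁ + r₂)/2 = (1.350×10^6 + 1.418×10^5)/2 = 7.459×10^5 km.
On the circular orbit at r = 1.418×10^5 km, v_c = √(μ/r) = 29.89 km/s.
Transfer-orbit speed at the same r (vis-viva, a = a_t): v_t = √[μ(2/r − 1/a_t)] = 40.21 km/s.
Δv₂ = |v_t − v_c| = |40.21 − 29.89| = 10.32 km/s.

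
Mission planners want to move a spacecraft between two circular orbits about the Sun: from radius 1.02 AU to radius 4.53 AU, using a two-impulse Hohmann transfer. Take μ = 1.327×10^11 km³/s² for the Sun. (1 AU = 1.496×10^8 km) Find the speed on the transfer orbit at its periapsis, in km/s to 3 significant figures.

v = 37.7 km/s

In km: r₁ = 1.02 × 1.496×10^8 = 1.52592×10^8 km; r₂ = 4.53 × 1.496×10^8 = 6.77688×10^8 km.
Transfer-ellipse semi-major axis a_t = (r₁ + r₂)/2 = (1.52592×10^8 + 6.77688×10^8)/2 = 4.1514×10^8 km.
At periapsis, r = 1.52592×10^8 km.
Vis-viva: v = √[μ(2/r − 1/a_t)] = √[1.327×10^11 × (2/1.52592×10^8 − 1/4.1514×10^8)] = 37.68 km/s.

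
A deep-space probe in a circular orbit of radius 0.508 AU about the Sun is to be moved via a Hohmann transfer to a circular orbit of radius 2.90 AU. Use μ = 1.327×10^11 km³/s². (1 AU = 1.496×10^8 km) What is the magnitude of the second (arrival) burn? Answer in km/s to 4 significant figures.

In km: r₁ = 0.508 × 1.496×10^8 = 7.59968×10^7 km; r₂ = 2.90 × 1.496×10^8 = 4.3384×10^8 km.
Semi-major axis of the transfer orbit: a_t = (7.59968×10^7 + 4.3384×10^8)/2 = 2.549184×10^8 km.
Circular speed at r = 4.3384×10^8 km: v_c = √(μ/r) = 17.489 km/s.
Vis-viva on the transfer ellipse at r = 4.3384×10^8 km gives v_t = √[μ(2/r − 1/a_t)] = 9.5492 km/s.
Δv₂ = |v_t − v_c| = |9.5492 − 17.489| = 7.940 km/s.

Δv₂ = 7.940 km/s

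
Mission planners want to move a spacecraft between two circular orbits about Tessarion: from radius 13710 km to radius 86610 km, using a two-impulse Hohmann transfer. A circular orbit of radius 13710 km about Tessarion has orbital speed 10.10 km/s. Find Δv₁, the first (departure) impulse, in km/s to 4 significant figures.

Δv₁ = 3.172 km/s

From the circular-orbit relation v² = μ/r at r = 13710 km: μ = v²r = (10.10)² × 13710 = 1.39856×10^6 km³/s².
The Hohmann ellipse has a_t = (r₁ + r₂)/2 = 50160 km.
On the circular orbit at r = 13710 km, v_c = √(μ/r) = 10.100 km/s.
Vis-viva on the transfer ellipse at r = 13710 km gives v_t = √[μ(2/r − 1/a_t)] = 13.272 km/s.
Δv₁ = |v_t − v_c| = |13.272 − 10.100| = 3.172 km/s.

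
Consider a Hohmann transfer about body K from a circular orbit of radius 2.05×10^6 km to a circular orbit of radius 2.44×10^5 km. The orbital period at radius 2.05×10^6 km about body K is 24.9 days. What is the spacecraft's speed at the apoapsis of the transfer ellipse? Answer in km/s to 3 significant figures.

From Kepler's third law T² = 4π²r³/μ at r = 2.05×10^6 km, T = 24.9 days = 24.9 × 86400 s = 2.15136×10^6 s: μ = 4π²r³/T² = 7.34844×10^7 km³/s².
Transfer-ellipse semi-major axis a_t = (r₁ + r₂)/2 = (2.050×10^6 + 2.440×10^5)/2 = 1.147×10^6 km.
At apoapsis, r = 2.050×10^6 km.
Applying v² = μ(2/r − 1/a_t): v = 2.761 km/s.

v = 2.76 km/s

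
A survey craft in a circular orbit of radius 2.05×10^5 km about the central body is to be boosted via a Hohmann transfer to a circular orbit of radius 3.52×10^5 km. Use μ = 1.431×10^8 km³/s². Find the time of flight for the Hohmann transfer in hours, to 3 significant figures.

t = 10.7 hours

The Hohmann ellipse has a_t = (r₁ + r₂)/2 = 2.785×10^5 km.
Half the transfer-orbit period gives t = π√(a_t³/μ) = 38600 s.
Converting: 38600 s ÷ 3600 s/hour = 10.7 hours.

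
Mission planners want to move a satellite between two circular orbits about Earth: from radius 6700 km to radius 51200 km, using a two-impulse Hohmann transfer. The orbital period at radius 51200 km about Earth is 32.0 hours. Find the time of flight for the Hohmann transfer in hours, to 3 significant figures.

From Kepler's third law T² = 4π²r³/μ at r = 51200 km, T = 32.0 hours = 32.0 × 3600 s = 1.152×10^5 s: μ = 4π²r³/T² = 3.99268×10^5 km³/s².
Semi-major axis of the transfer orbit: a_t = (6700 + 51200)/2 = 28950 km.
Half the transfer-orbit period gives t = π√(a_t³/μ) = 24490 s.
Converting: 24490 s ÷ 3600 s/hour = 6.80 hours.

t = 6.80 hours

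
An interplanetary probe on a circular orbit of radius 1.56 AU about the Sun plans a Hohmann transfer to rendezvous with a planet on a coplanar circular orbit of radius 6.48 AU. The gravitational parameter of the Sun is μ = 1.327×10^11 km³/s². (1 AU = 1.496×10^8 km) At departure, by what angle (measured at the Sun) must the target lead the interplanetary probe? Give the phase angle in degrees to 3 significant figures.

In km: r₁ = 1.56 × 1.496×10^8 = 2.33376×10^8 km; r₂ = 6.48 × 1.496×10^8 = 9.69408×10^8 km.
Transfer-ellipse semi-major axis a_t = (r₁ + r₂)/2 = (2.33376×10^8 + 9.69408×10^8)/2 = 6.01392×10^8 km.
Transfer time t = π√(a_t³/μ) = 1.271894×10^8 s.
Target angular speed ω₂ = √(μ/r₂³) = 1.206912×10^-8 rad/s.
Angle swept by the target during transfer: ω₂·t = 1.535064 rad = 87.953°.
The interplanetary probe traverses 180° on the transfer ellipse, so the target must lead by 180° − 87.953° = 92.0°.

φ = 92.0°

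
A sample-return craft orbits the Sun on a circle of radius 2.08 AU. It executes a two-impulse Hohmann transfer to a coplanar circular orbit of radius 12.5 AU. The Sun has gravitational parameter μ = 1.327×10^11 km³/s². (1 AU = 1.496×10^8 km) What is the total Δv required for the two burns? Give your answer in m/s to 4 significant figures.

Δv = 10310 m/s

In km: r₁ = 2.08 × 1.496×10^8 = 3.11168×10^8 km; r₂ = 12.5 × 1.496×10^8 = 1.870×10^9 km.
Semi-major axis of the transfer orbit: a_t = (3.11168×10^8 + 1.870×10^9)/2 = 1.090584×10^9 km.
At r₁ the circular-orbit speed is v₁ = √(μ/r₁) = 20.650853 km/s.
Transfer-orbit speed at r₁ (vis-viva equation): v_p = √[μ(2/r₁ − 1/a_t)] = 27.041404 km/s.
First burn Δv₁ = |v_p − v₁| = 6.3906 km/s.
Circular speed at r₂: v₂ = √(μ/r₂) = 8.4239 km/s.
Transfer-orbit speed at r₂: v_a = √[μ(2/r₂ − 1/a_t)] = 4.4997 km/s.
Second burn Δv₂ = |v₂ − v_a| = 3.9242 km/s.
Δv = Δv₁ + Δv₂ = 6.3906 + 3.9242 = 10.31 km/s.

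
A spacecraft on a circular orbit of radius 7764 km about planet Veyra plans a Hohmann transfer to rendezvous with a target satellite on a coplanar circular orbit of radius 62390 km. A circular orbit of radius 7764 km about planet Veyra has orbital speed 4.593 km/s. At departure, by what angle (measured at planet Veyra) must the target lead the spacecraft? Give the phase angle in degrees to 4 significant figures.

From the circular-orbit relation v² = μ/r at r = 7764 km: μ = v²r = (4.593)² × 7764 = 1.63787×10^5 km³/s².
Transfer-ellipse semi-major axis a_t = (r₁ + r₂)/2 = (7764 + 62390)/2 = 35077 km.
Transfer time t = π√(a_t³/μ) = 50997 s.
The target's mean motion on its circular orbit is ω₂ = √(μ/r₂³) = 2.5970×10^-5 rad/s.
Angle swept by the target during transfer: ω₂·t = 1.3244 rad = 75.88°.
The spacecraft traverses 180° on the transfer ellipse, so the target must lead by 180° − 75.88° = 104.1°.

φ = 104.1°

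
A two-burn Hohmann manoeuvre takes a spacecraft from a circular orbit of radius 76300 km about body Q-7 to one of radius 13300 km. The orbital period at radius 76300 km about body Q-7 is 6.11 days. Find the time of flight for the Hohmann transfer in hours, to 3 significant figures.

t = 33.0 hours

From Kepler's third law T² = 4π²r³/μ at r = 76300 km, T = 6.11 days = 6.11 × 86400 s = 5.27904×10^5 s: μ = 4π²r³/T² = 62925.0 km³/s².
Transfer-ellipse semi-major axis a_t = (r₁ + r₂)/2 = (76300 + 13300)/2 = 44800 km.
Transfer time t = π√(a_t³/μ) = π√((44800)³ / 62925.0) = 1.188×10^5 s.
Converting: 1.188×10^5 s ÷ 3600 s/hour = 33.0 hours.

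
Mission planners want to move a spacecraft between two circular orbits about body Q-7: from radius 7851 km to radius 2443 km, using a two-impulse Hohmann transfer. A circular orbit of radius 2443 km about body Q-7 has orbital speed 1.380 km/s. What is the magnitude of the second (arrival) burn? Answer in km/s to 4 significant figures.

Δv₂ = 0.3244 km/s

From the circular-orbit relation v² = μ/r at r = 2443 km: μ = v²r = (1.380)² × 2443 = 4652.45 km³/s².
Semi-major axis of the transfer orbit: a_t = (7851 + 2443)/2 = 5147 km.
Circular speed at r = 2443 km: v_c = √(μ/r) = 1.3800 km/s.
Transfer-orbit speed at the same r (vis-viva, a = a_t): v_t = √[μ(2/r − 1/a_t)] = 1.7044 km/s.
Δv₂ = |v_t − v_c| = |1.7044 − 1.3800| = 0.3244 km/s.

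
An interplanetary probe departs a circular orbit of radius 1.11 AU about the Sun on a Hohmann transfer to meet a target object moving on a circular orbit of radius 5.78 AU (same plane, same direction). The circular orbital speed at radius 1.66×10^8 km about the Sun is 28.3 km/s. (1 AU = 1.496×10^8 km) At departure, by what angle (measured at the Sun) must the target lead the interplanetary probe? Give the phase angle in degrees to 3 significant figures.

From the circular-orbit relation v² = μ/r at r = 1.66×10^8 km: μ = v²r = (28.3)² × 1.66×10^8 = 1.32948×10^11 km³/s².
In km: r₁ = 1.11 × 1.496×10^8 = 1.66056×10^8 km; r₂ = 5.78 × 1.496×10^8 = 8.64688×10^8 km.
The Hohmann ellipse has a_t = (r₁ + r₂)/2 = 5.15372×10^8 km.
The half-period of the transfer ellipse is t = π√(a_t³/μ) = 1.0081×10^8 s.
Target angular speed ω₂ = √(μ/r₂³) = 1.4340×10^-8 rad/s.
Angle swept by the target during transfer: ω₂·t = 1.4456 rad = 82.83°.
The interplanetary probe traverses 180° on the transfer ellipse, so the target must lead by 180° − 82.83° = 97.2°.

φ = 97.2°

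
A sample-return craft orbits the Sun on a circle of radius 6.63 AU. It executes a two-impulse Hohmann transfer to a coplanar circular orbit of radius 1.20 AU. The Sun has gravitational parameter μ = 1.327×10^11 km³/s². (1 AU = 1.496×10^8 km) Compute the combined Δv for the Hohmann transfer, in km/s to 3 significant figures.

In km: r₁ = 6.63 × 1.496×10^8 = 9.91848×10^8 km; r₂ = 1.20 × 1.496×10^8 = 1.7952×10^8 km.
Transfer-ellipse semi-major axis a_t = (r₁ + r₂)/2 = (9.91848×10^8 + 1.7952×10^8)/2 = 5.85684×10^8 km.
At r₁ the circular-orbit speed is v₁ = √(μ/r₁) = 11.567 km/s.
On the transfer ellipse at r₁, vis-viva gives v_a = √[μ(2/r₁ − 1/a_t)] = 6.4038 km/s.
First burn Δv₁ = |v_a − v₁| = 5.163 km/s.
Circular speed at r₂: v₂ = √(μ/r₂) = 27.188 km/s.
Transfer-orbit speed at r₂: v_p = √[μ(2/r₂ − 1/a_t)] = 35.381 km/s.
Second burn Δv₂ = |v₂ − v_p| = 8.193 km/s.
Total Δv = Δv₁ + Δv₂ = 13.36 km/s.

Δv = 13.4 km/s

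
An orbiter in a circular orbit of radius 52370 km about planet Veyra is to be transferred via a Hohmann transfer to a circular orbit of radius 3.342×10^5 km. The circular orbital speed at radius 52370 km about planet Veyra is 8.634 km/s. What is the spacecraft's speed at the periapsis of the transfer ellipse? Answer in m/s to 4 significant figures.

v = 11350 m/s

From the circular-orbit relation v² = μ/r at r = 52370 km: μ = v²r = (8.634)² × 52370 = 3.90397×10^6 km³/s².
Transfer-ellipse semi-major axis a_t = (r₁ + r₂)/2 = (52370 + 3.342×10^5)/2 = 1.93285×10^5 km.
At periapsis, r = 52370 km.
From the vis-viva equation, v = √[μ(2/r − 1/a_t)] = 11.35 km/s.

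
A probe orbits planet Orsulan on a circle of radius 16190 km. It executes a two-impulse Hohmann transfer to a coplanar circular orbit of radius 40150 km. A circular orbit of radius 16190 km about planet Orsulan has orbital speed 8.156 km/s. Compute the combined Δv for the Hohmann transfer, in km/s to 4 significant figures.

Δv = 2.834 km/s

From the circular-orbit relation v² = μ/r at r = 16190 km: μ = v²r = (8.156)² × 16190 = 1.07696×10^6 km³/s².
Semi-major axis of the transfer orbit: a_t = (16190 + 40150)/2 = 28170 km.
At r₁ the circular-orbit speed is v₁ = √(μ/r₁) = 8.156 km/s.
On the transfer ellipse at r₁, vis-viva equation gives v_p = √[μ(2/r₁ − 1/a_t)] = 9.737 km/s.
First burn Δv₁ = |v_p − v₁| = 1.581 km/s.
Circular speed at r₂: v₂ = √(μ/r₂) = 5.179 km/s.
Transfer-orbit speed at r₂: v_a = √[μ(2/r₂ − 1/a_t)] = 3.926 km/s.
Second burn Δv₂ = |v₂ − v_a| = 1.253 km/s.
Total Δv = Δv₁ + Δv₂ = 2.834 km/s.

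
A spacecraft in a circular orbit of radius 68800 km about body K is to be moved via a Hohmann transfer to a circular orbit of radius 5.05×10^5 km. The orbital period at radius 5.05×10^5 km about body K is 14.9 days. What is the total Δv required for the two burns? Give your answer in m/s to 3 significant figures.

From Kepler's third law T² = 4π²r³/μ at r = 5.05×10^5 km, T = 14.9 days = 14.9 × 86400 s = 1.28736×10^6 s: μ = 4π²r³/T² = 3.06785×10^6 km³/s².
Transfer-ellipse semi-major axis a_t = (r₁ + r₂)/2 = (68800 + 5.050×10^5)/2 = 2.869×10^5 km.
At r₁ the circular-orbit speed is v₁ = √(μ/r₁) = 6.6776 km/s.
On the transfer ellipse at r₁, vis-viva equation gives v_p = √[μ(2/r₁ − 1/a_t)] = 8.8594 km/s.
First burn Δv₁ = |v_p − v₁| = 2.182 km/s.
At r₂, v₂ = √(μ/r₂) = 2.465 km/s.
Transfer-orbit speed at r₂: v_a = √[μ(2/r₂ − 1/a_t)] = 1.207 km/s.
Second burn Δv₂ = |v₂ − v_a| = 1.258 km/s.
Total Δv = Δv₁ + Δv₂ = 3.440 km/s.

Δv = 3440 m/s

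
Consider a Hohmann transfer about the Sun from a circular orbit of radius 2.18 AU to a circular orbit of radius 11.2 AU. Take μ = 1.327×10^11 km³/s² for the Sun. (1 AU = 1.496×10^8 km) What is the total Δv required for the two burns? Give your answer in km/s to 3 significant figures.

Δv = 9.75 km/s

In km: r₁ = 2.18 × 1.496×10^8 = 3.26128×10^8 km; r₂ = 11.2 × 1.496×10^8 = 1.67552×10^9 km.
The Hohmann ellipse has a_t = (r₁ + r₂)/2 = 1.000824×10^9 km.
Circular speed at r₁: v₁ = √(μ/r₁) = √(1.327×10^11/3.26128×10^8) = 20.172 km/s.
On the transfer ellipse at r₁, vis-viva equation gives v_p = √[μ(2/r₁ − 1/a_t)] = 26.100 km/s.
First burn Δv₁ = |v_p − v₁| = 5.928 km/s.
At r₂, v₂ = √(μ/r₂) = 8.899 km/s.
Transfer-orbit speed at r₂: v_a = √[μ(2/r₂ − 1/a_t)] = 5.080 km/s.
Second burn Δv₂ = |v₂ − v_a| = 3.819 km/s.
Total Δv = Δv₁ + Δv₂ = 9.747 km/s.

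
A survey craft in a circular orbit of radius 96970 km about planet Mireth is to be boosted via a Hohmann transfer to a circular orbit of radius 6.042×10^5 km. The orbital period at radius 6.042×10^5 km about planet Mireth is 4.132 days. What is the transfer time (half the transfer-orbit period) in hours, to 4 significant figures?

From Kepler's third law T² = 4π²r³/μ at r = 6.042×10^5 km, T = 4.132 days = 4.132 × 86400 s = 3.570048×10^5 s: μ = 4π²r³/T² = 6.83209×10^7 km³/s².
Semi-major axis of the transfer orbit: a_t = (96970 + 6.042×10^5)/2 = 3.50585×10^5 km.
By Kepler's third law the transfer-orbit period is T = 2π√(a_t³/μ), so t = T/2 = 78900 s.
Converting: 78900 s ÷ 3600 s/hour = 21.92 hours.

t = 21.92 hours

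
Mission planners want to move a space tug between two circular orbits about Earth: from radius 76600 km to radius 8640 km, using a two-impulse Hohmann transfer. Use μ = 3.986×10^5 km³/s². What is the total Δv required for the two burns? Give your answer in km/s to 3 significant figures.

Δv = 3.57 km/s

The Hohmann ellipse has a_t = (r₁ + r₂)/2 = 42620 km.
At r₁ the circular-orbit speed is v₁ = √(μ/r₁) = 2.281 km/s.
On the transfer ellipse at r₁, v² = μ(2/r − 1/a) gives v_a = √[μ(2/r₁ − 1/a_t)] = 1.027 km/s.
First burn Δv₁ = |v_a − v₁| = 1.254 km/s.
Circular speed at r₂: v₂ = √(μ/r₂) = 6.792 km/s.
Transfer-orbit speed at r₂: v_p = √[μ(2/r₂ − 1/a_t)] = 9.106 km/s.
Second burn Δv₂ = |v₂ − v_p| = 2.314 km/s.
Total Δv = Δv₁ + Δv₂ = 3.568 km/s.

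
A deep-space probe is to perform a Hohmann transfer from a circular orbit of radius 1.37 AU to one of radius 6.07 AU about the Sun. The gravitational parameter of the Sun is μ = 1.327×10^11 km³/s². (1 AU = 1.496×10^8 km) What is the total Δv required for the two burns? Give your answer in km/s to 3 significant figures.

In km: r₁ = 1.37 × 1.496×10^8 = 2.04952×10^8 km; r₂ = 6.07 × 1.496×10^8 = 9.08072×10^8 km.
Semi-major axis of the transfer orbit: a_t = (2.04952×10^8 + 9.08072×10^8)/2 = 5.56512×10^8 km.
Circular speed at r₁: v₁ = √(μ/r₁) = √(1.327×10^11/2.04952×10^8) = 25.4454 km/s.
Transfer-orbit speed at r₁ (vis-viva equation): v_p = √[μ(2/r₁ − 1/a_t)] = 32.5037 km/s.
First burn Δv₁ = |v_p − v₁| = 7.058 km/s.
At r₂, v₂ = √(μ/r₂) = 12.08858 km/s.
Transfer-orbit speed at r₂: v_a = √[μ(2/r₂ − 1/a_t)] = 7.336081 km/s.
Second burn Δv₂ = |v₂ − v_a| = 4.752 km/s.
Δv = Δv₁ + Δv₂ = 7.058 + 4.752 = 11.81 km/s.

Δv = 11.8 km/s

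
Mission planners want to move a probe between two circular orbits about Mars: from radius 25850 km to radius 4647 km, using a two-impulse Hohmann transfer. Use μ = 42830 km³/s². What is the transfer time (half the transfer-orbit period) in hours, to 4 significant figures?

t = 7.940 hours

Semi-major axis of the transfer orbit: a_t = (25850 + 4647)/2 = 15248.5 km.
Transfer time t = π√(a_t³/μ) = π√((15248.5)³ / 42830) = 28584 s.
Converting: 28584 s ÷ 3600 s/hour = 7.940 hours.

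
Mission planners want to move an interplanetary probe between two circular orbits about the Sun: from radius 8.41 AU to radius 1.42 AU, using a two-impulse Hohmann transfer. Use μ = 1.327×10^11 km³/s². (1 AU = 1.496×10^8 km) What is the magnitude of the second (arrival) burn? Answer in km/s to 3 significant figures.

In km: r₁ = 8.41 × 1.496×10^8 = 1.258136×10^9 km; r₂ = 1.42 × 1.496×10^8 = 2.12432×10^8 km.
Transfer-ellipse semi-major axis a_t = (r₁ + r₂)/2 = (1.258136×10^9 + 2.12432×10^8)/2 = 7.35284×10^8 km.
On the circular orbit at r = 2.12432×10^8 km, v_c = √(μ/r) = 24.99 km/s.
Transfer-orbit speed at the same r (vis-viva, a = a_t): v_t = √[μ(2/r − 1/a_t)] = 32.69 km/s.
Δv₂ = |v_t − v_c| = |32.69 − 24.99| = 7.700 km/s.

Δv₂ = 7.70 km/s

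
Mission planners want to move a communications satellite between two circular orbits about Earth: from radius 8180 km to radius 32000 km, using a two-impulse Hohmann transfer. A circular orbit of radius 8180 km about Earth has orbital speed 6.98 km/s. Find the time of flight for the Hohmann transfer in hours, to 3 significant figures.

From the circular-orbit relation v² = μ/r at r = 8180 km: μ = v²r = (6.98)² × 8180 = 3.98533×10^5 km³/s².
Transfer-ellipse semi-major axis a_t = (r₁ + r₂)/2 = (8180 + 32000)/2 = 20090 km.
By Kepler's third law the transfer-orbit period is T = 2π√(a_t³/μ), so t = T/2 = 14170 s.
Converting: 14170 s ÷ 3600 s/hour = 3.94 hours.

t = 3.94 hours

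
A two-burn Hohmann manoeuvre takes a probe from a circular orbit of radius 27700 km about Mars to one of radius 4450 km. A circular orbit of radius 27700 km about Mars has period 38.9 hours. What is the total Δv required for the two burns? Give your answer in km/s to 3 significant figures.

From Kepler's third law T² = 4π²r³/μ at r = 27700 km, T = 38.9 hours = 38.9 × 3600 s = 1.4004×10^5 s: μ = 4π²r³/T² = 42785.3 km³/s².
The Hohmann ellipse has a_t = (r₁ + r₂)/2 = 16075 km.
At r₁ the circular-orbit speed is v₁ = √(μ/r₁) = 1.24282 km/s.
On the transfer ellipse at r₁, vis-viva gives v_a = √[μ(2/r₁ − 1/a_t)] = 0.653901 km/s.
First burn Δv₁ = |v_a − v₁| = 0.58892 km/s.
At r₂, v₂ = √(μ/r₂) = 3.1008 km/s.
Transfer-orbit speed at r₂: v_p = √[μ(2/r₂ − 1/a_t)] = 4.0704 km/s.
Second burn Δv₂ = |v₂ − v_p| = 0.96960 km/s.
Δv = Δv₁ + Δv₂ = 0.58892 + 0.96960 = 1.559 km/s.

Δv = 1.56 km/s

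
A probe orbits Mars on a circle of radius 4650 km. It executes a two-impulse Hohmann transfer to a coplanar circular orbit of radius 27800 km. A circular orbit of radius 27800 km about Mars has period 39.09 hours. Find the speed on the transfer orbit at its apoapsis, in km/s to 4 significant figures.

From Kepler's third law T² = 4π²r³/μ at r = 27800 km, T = 39.09 hours = 39.09 × 3600 s = 1.40724×10^5 s: μ = 4π²r³/T² = 42831.0 km³/s².
Transfer-ellipse semi-major axis a_t = (r₁ + r₂)/2 = (4650 + 27800)/2 = 16225 km.
At apoapsis, r = 27800 km.
From the vis-viva equation, v = √[μ(2/r − 1/a_t)] = 0.6645 km/s.

v = 0.6645 km/s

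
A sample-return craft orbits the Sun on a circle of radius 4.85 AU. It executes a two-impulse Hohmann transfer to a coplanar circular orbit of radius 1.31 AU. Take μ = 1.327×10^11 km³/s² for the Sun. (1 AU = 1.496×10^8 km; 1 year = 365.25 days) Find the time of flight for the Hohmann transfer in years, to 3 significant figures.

In km: r₁ = 4.85 × 1.496×10^8 = 7.2556×10^8 km; r₂ = 1.31 × 1.496×10^8 = 1.95976×10^8 km.
The Hohmann ellipse has a_t = (r₁ + r₂)/2 = 4.60768×10^8 km.
Transfer time t = π√(a_t³/μ) = π√((4.60768×10^8)³ / 1.327×10^11) = 8.530×10^7 s.
Converting: 8.530×10^7 s ÷ 3.15576×10^7 s/year (365.25 × 86400) = 2.70 years.

t = 2.70 years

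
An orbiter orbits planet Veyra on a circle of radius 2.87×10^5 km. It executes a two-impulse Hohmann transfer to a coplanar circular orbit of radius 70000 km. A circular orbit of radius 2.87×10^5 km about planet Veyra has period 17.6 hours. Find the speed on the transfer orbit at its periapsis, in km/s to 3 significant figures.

v = 73.1 km/s

From Kepler's third law T² = 4π²r³/μ at r = 2.87×10^5 km, T = 17.6 hours = 17.6 × 3600 s = 63360 s: μ = 4π²r³/T² = 2.32474×10^8 km³/s².
Transfer-ellipse semi-major axis a_t = (r₁ + r₂)/2 = (2.870×10^5 + 70000)/2 = 1.785×10^5 km.
At periapsis, r = 70000 km.
Applying v² = μ(2/r − 1/a_t): v = 73.07 km/s.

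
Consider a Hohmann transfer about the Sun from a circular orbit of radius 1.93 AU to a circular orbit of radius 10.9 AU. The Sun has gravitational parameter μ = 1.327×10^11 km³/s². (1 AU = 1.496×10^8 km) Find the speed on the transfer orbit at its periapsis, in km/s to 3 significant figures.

In km: r₁ = 1.93 × 1.496×10^8 = 2.88728×10^8 km; r₂ = 10.9 × 1.496×10^8 = 1.63064×10^9 km.
Transfer-ellipse semi-major axis a_t = (r₁ + r₂)/2 = (2.88728×10^8 + 1.63064×10^9)/2 = 9.59684×10^8 km.
The periapsis of the transfer ellipse is at r = 2.88728×10^8 km.
Applying v² = μ(2/r − 1/a_t): v = 27.95 km/s.

v = 27.9 km/s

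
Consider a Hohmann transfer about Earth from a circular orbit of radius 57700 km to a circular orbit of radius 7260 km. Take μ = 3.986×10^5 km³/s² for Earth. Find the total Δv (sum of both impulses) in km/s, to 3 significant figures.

Δv = 3.85 km/s

Transfer-ellipse semi-major axis a_t = (r₁ + r₂)/2 = (57700 + 7260)/2 = 32480 km.
Circular speed at r₁: v₁ = √(μ/r₁) = √(3.986×10^5/57700) = 2.6283 km/s.
On the transfer ellipse at r₁, vis-viva equation gives v_a = √[μ(2/r₁ − 1/a_t)] = 1.2426 km/s.
First burn Δv₁ = |v_a − v₁| = 1.386 km/s.
At r₂, v₂ = √(μ/r₂) = 7.410 km/s.
Transfer-orbit speed at r₂: v_p = √[μ(2/r₂ − 1/a_t)] = 9.876 km/s.
Second burn Δv₂ = |v₂ − v_p| = 2.466 km/s.
Δv = Δv₁ + Δv₂ = 1.386 + 2.466 = 3.852 km/s.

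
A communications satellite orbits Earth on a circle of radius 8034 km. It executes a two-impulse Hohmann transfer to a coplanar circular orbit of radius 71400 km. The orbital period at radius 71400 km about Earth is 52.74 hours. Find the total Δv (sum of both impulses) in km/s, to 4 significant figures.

From Kepler's third law T² = 4π²r³/μ at r = 71400 km, T = 52.74 hours = 52.74 × 3600 s = 1.89864×10^5 s: μ = 4π²r³/T² = 3.98629×10^5 km³/s².
Transfer-ellipse semi-major axis a_t = (r₁ + r₂)/2 = (8034 + 71400)/2 = 39717 km.
At r₁ the circular-orbit speed is v₁ = √(μ/r₁) = 7.044 km/s.
Transfer-orbit speed at r₁ (vis-viva equation): v_p = √[μ(2/r₁ − 1/a_t)] = 9.445 km/s.
First burn Δv₁ = |v_p − v₁| = 2.401 km/s.
Circular speed at r₂: v₂ = √(μ/r₂) = 2.363 km/s.
Transfer-orbit speed at r₂: v_a = √[μ(2/r₂ − 1/a_t)] = 1.063 km/s.
Second burn Δv₂ = |v₂ − v_a| = 1.300 km/s.
Total Δv = Δv₁ + Δv₂ = 3.701 km/s.

Δv = 3.701 km/s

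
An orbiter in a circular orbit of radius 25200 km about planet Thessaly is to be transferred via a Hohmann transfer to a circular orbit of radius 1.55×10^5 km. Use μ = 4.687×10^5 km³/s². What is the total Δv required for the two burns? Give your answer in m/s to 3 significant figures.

Δv = 2160 m/s

Semi-major axis of the transfer orbit: a_t = (25200 + 1.550×10^5)/2 = 90100 km.
Circular speed at r₁: v₁ = √(μ/r₁) = √(4.687×10^5/25200) = 4.313 km/s.
On the transfer ellipse at r₁, vis-viva equation gives v_p = √[μ(2/r₁ − 1/a_t)] = 5.657 km/s.
First burn Δv₁ = |v_p − v₁| = 1.344 km/s.
Circular speed at r₂: v₂ = √(μ/r₂) = 1.7389 km/s.
Transfer-orbit speed at r₂: v_a = √[μ(2/r₂ − 1/a_t)] = 0.91964 km/s.
Second burn Δv₂ = |v₂ − v_a| = 0.8193 km/s.
Total Δv = Δv₁ + Δv₂ = 2.163 km/s.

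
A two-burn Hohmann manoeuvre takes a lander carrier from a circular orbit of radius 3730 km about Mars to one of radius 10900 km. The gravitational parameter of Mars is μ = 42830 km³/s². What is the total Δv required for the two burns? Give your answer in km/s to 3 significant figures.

Δv = 1.31 km/s

Semi-major axis of the transfer orbit: a_t = (3730 + 10900)/2 = 7315 km.
Circular speed at r₁: v₁ = √(μ/r₁) = √(42830/3730) = 3.3886 km/s.
Transfer-orbit speed at r₁ (v² = μ(2/r − 1/a)): v_p = √[μ(2/r₁ − 1/a_t)] = 4.1364 km/s.
First burn Δv₁ = |v_p − v₁| = 0.7478 km/s.
At r₂, v₂ = √(μ/r₂) = 1.9823 km/s.
Transfer-orbit speed at r₂: v_a = √[μ(2/r₂ − 1/a_t)] = 1.4155 km/s.
Second burn Δv₂ = |v₂ − v_a| = 0.5668 km/s.
Total Δv = Δv₁ + Δv₂ = 1.315 km/s.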